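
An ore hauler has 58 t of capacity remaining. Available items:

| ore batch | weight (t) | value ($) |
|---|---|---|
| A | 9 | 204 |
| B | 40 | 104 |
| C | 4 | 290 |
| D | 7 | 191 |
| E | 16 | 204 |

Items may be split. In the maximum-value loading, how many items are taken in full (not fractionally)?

4

Sort by value per unit weight and fill in that order.
Ratios (sorted): C 72.50, D 27.29, A 22.67, E 12.75, B 2.60
take C (4 @ 290); take D (7 @ 191); take A (9 @ 204); take E (16 @ 204); take 22/40 of B → 57.20. Capacity used 58/58.
4 item(s) taken whole; one partial (take 22/40 of B).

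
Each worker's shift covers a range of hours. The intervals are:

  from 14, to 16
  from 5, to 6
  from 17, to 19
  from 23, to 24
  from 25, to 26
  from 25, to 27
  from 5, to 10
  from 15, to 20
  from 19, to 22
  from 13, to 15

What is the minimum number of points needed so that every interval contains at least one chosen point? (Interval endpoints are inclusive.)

Sort by right endpoint; whenever an interval is uncovered, place a point at its right end.
Sorted: [5,6] [5,10] [13,15] [14,16] [17,19] [15,20] [19,22] [23,24] [25,26] [25,27]
{[5,6],[5,10]} hit by 6; {[13,15],[14,16]} hit by 15; {[17,19],[15,20],[19,22]} hit by 19; {[23,24]} hit by 24; {[25,26],[25,27]} hit by 26.
Points: 6, 15, 19, 24, 26 (5 total).

5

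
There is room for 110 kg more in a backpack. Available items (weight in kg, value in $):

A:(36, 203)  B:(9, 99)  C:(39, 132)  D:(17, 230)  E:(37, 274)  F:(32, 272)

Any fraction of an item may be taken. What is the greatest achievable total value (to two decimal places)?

959.58

Sort by value per unit weight and fill in that order.
Order: D (230/17=13.53) > B (99/9=11.00) > F (272/32=8.50) > E (274/37=7.41) > A (203/36=5.64) > C (132/39=3.38)
Fill: take D (17 @ 230) → take B (9 @ 99) → take F (32 @ 272) → take E (37 @ 274) → take 15/36 of A → 84.58; 110/110 used.
Total value = 959.58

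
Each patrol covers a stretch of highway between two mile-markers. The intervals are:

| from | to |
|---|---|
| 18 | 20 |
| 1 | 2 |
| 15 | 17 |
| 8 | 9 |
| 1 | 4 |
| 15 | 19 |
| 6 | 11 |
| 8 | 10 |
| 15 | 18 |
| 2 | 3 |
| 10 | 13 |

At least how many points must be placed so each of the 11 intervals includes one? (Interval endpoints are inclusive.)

5

By right end: [1,2]  [2,3]  [1,4]  [8,9]  [8,10]  [6,11]  [10,13]  [15,17]  [15,18]  [15,19]  [18,20]
[1,2] uncovered → point at 2; [8,9] uncovered → point at 9; [10,13] uncovered → point at 13; [15,17] uncovered → point at 17; [18,20] uncovered → point at 20.
Points: 2, 9, 13, 17, 20 (5 total).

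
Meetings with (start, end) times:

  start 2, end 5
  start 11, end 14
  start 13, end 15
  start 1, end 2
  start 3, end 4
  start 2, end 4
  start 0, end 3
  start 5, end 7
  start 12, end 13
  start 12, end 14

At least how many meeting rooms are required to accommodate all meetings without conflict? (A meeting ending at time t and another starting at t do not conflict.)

3

The answer is the maximum number of intervals overlapping at any instant.
starts: [0, 1, 2, 2, 3, 5, 11, 12, 12, 13]
ends:   [2, 3, 4, 4, 5, 7, 13, 14, 14, 15]
s0→1 s1→2 e2→1 s2→2 s2→3  — peak 3.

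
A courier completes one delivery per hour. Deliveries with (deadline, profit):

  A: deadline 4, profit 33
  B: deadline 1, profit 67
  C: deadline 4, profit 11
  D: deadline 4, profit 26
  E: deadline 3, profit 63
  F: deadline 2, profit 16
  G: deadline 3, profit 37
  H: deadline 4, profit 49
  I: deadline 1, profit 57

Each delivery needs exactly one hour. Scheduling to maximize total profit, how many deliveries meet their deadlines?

4

By profit: B(d1,67), E(d3,63), I(d1,57), H(d4,49), G(d3,37), A(d4,33), D(d4,26), F(d2,16), C(d4,11)
B→slot 1; E→slot 3; I skipped; H→slot 4; G→slot 2; A skipped; D skipped; F skipped; C skipped.
4 of 9 scheduled.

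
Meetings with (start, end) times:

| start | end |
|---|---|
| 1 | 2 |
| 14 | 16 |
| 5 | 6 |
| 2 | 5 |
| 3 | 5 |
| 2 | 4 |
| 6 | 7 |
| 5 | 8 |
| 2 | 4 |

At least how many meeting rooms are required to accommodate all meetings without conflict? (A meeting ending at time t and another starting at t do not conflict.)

4

Events (time:±→running): 1:+→1 2:-→0 2:+→1 2:+→2 2:+→3 3:+→4 … peak 4.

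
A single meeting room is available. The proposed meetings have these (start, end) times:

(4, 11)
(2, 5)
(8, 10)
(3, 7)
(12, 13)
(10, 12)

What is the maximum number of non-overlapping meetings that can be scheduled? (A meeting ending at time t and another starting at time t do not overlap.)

4

Sort by end time and greedily take each interval whose start is ≥ the last chosen end.
Sorted by end: (2,5)  (3,7)  (8,10)  (4,11)  (10,12)  (12,13)
take (2,5); take (8,10); skip (4,11); take (10,12); take (12,13).
Selected 4 meetings.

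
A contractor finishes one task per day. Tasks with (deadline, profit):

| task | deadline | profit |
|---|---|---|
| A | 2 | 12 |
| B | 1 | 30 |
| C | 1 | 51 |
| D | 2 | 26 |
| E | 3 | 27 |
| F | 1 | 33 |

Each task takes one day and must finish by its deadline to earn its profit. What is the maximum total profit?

Profit order: C=51 F=33 B=30 E=27 D=26 A=12
Assign: C→slot 1, F skipped, B skipped, E→slot 3, D→slot 2, A skipped.
Slots: [1:C] [2:D] [3:E]
Profit = 51 + 26 + 27 = 104

104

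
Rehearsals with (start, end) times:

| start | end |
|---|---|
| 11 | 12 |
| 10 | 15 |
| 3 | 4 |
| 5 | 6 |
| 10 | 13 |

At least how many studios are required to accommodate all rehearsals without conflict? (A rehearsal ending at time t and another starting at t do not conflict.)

3

Count concurrent intervals with a sweep; the peak is the room count.
starts: [3, 5, 10, 10, 11]
ends:   [4, 6, 12, 13, 15]
s3→1 e4→0 s5→1 e6→0 s10→1 s10→2 s11→3  — peak 3.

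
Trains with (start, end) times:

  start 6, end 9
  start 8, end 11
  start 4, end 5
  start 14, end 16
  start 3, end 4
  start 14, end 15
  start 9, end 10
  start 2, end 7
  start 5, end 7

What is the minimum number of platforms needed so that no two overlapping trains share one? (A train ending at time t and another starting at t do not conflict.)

The answer is the maximum number of intervals overlapping at any instant.
Events (time:±→running): 2:+→1 3:+→2 4:-→1 4:+→2 5:-→1 5:+→2 6:+→3 … peak 3.

3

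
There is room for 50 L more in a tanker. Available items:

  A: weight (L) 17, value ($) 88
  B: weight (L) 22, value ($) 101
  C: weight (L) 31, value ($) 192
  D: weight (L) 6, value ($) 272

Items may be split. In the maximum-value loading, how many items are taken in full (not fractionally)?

Order: D (272/6=45.33) > C (192/31=6.19) > A (88/17=5.18) > B (101/22=4.59)
Fill: take D (6 @ 272) → take C (31 @ 192) → take 13/17 of A → 67.29; 50/50 used.
2 item(s) taken whole; one partial (take 13/17 of A).

2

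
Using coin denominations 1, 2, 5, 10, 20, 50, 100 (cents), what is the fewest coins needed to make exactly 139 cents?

139 = 1×100 + 1×20 + 1×10 + 1×5 + 2×2
Total coins = 1 + 1 + 1 + 1 + 2 = 6

6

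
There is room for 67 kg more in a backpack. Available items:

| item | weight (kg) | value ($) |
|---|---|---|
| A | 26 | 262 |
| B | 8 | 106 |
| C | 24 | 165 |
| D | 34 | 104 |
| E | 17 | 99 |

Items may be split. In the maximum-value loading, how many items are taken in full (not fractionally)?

3

Greedy by value/weight ratio, highest first.
Ratios (sorted): B 13.25, A 10.08, C 6.88, E 5.82, D 3.06
take B (8 @ 106); take A (26 @ 262); take C (24 @ 165); take 9/17 of E → 52.41. Capacity used 67/67.
3 item(s) taken whole; one partial (take 9/17 of E).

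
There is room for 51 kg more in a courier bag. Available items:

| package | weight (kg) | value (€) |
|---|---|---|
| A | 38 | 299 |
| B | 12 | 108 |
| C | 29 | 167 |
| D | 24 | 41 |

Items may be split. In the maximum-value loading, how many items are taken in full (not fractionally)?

Order: B (108/12=9.00) > A (299/38=7.87) > C (167/29=5.76) > D (41/24=1.71)
Fill: take B (12 @ 108) → take A (38 @ 299) → take 1/29 of C → 5.76; 51/51 used.
2 item(s) taken whole; one partial (take 1/29 of C).

2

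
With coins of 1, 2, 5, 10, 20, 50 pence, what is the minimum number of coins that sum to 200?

4

Use the largest denomination that fits, subtract, and repeat.
200 − 4×50→0
Total coins = 4 = 4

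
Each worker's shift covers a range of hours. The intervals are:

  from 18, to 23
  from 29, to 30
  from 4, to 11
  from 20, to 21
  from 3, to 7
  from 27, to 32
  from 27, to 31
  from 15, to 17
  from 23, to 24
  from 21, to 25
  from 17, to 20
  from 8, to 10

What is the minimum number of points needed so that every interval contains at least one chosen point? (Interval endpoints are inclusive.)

6

Sort by right endpoint; whenever an interval is uncovered, place a point at its right end.
By right end: [3,7]  [8,10]  [4,11]  [15,17]  [17,20]  [20,21]  [18,23]  [23,24]  [21,25]  [29,30]  [27,31]  [27,32]
[3,7] uncovered → point at 7; [8,10] uncovered → point at 10; [15,17] uncovered → point at 17; [20,21] uncovered → point at 21; [23,24] uncovered → point at 24; [29,30] uncovered → point at 30.
Points: 7, 10, 17, 21, 24, 30 (6 total).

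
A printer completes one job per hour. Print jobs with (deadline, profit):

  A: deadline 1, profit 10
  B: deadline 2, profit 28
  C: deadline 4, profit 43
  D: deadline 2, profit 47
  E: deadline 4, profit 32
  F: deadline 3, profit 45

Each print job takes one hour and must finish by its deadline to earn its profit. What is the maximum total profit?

Sort by profit descending; place each in the latest free slot ≤ its deadline.
Profit order: D=47 F=45 C=43 E=32 B=28 A=10
Assign: D→slot 2, F→slot 3, C→slot 4, E→slot 1, B skipped, A skipped.
Slots: [1:E] [2:D] [3:F] [4:C]
Profit = 32 + 47 + 45 + 43 = 167

167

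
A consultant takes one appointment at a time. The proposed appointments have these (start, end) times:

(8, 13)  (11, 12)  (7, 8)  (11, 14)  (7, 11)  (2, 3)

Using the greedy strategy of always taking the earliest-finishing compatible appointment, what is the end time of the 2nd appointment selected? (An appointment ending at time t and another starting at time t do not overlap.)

8

Order by finish time; keep every interval that doesn't clash with the previous kept one.
By end time: (2,3), (7,8), (7,11), (11,12), (8,13), (11,14).
Pick (2,3); next start ≥ 3 → (7,8); next start ≥ 8 → (11,12).
Selected: (2,3) (7,8) (11,12)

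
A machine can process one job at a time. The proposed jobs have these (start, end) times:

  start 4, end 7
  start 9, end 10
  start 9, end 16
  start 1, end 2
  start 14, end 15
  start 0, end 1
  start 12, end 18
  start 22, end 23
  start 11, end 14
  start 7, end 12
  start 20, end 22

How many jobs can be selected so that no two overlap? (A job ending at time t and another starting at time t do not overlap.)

By end time: (0,1), (1,2), (4,7), (9,10), (7,12), (11,14), (14,15), (9,16), (12,18), (20,22), (22,23).
Pick (0,1); next start ≥ 1 → (1,2); next start ≥ 2 → (4,7); next start ≥ 7 → (9,10); next start ≥ 10 → (11,14); next start ≥ 14 → (14,15); next start ≥ 15 → (20,22); next start ≥ 22 → (22,23).
Selected 8 jobs.

8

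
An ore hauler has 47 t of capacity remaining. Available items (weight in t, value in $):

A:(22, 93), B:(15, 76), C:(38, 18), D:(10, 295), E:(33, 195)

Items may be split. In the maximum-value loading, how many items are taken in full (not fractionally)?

Sort by value per unit weight and fill in that order.
Order: D (295/10=29.50) > E (195/33=5.91) > B (76/15=5.07) > A (93/22=4.23) > C (18/38=0.47)
Fill: take D (10 @ 295) → take E (33 @ 195) → take 4/15 of B → 20.27; 47/47 used.
2 item(s) taken whole; one partial (take 4/15 of B).

2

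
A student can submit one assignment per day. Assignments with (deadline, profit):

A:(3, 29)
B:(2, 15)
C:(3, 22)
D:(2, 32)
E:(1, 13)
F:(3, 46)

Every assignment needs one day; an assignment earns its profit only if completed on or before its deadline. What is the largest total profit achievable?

107

Take jobs in profit order; each goes to the latest open slot no later than its deadline.
By profit: F(d3,46), D(d2,32), A(d3,29), C(d3,22), B(d2,15), E(d1,13)
F→slot 3; D→slot 2; A→slot 1; C skipped; B skipped; E skipped.
Profit = 29 + 32 + 46 = 107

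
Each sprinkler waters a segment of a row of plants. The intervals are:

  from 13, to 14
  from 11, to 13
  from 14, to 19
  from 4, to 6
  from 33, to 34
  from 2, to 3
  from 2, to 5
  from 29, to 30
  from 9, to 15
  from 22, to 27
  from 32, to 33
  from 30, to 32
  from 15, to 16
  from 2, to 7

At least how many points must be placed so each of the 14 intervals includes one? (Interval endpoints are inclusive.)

7

Process intervals by earliest right end; each time one isn't hit yet, stab at its right endpoint.
Sorted: [2,3] [2,5] [4,6] [2,7] [11,13] [13,14] [9,15] [15,16] [14,19] [22,27] [29,30] [30,32] [32,33] [33,34]
{[2,3],[2,5]} hit by 3; {[4,6],[2,7]} hit by 6; {[11,13],[13,14],[9,15]} hit by 13; {[15,16],[14,19]} hit by 16; {[22,27]} hit by 27; {[29,30],[30,32]} hit by 30; {[32,33],[33,34]} hit by 33.
Points: 3, 6, 13, 16, 27, 30, 33 (7 total).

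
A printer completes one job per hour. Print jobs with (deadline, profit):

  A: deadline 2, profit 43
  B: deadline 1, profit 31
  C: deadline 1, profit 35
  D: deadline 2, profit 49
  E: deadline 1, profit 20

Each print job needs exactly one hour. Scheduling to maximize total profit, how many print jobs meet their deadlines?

2

Profit order: D=49 A=43 C=35 B=31 E=20
Assign: D→slot 2, A→slot 1, C skipped, B skipped, E skipped.
Slots: [1:A] [2:D]
2 of 5 scheduled.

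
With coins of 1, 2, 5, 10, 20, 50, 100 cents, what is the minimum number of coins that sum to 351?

5

Greedy: take as many of the largest coin as possible, then repeat with the remainder.
351 − 3×100→51 − 1×50→1 − 1×1→0
Total coins = 3 + 1 + 1 = 5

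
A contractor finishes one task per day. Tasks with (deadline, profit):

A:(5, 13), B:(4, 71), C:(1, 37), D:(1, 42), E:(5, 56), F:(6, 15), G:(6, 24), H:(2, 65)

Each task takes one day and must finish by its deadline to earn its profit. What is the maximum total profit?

273

Sort by profit descending; place each in the latest free slot ≤ its deadline.
By profit: B(d4,71), H(d2,65), E(d5,56), D(d1,42), C(d1,37), G(d6,24), F(d6,15), A(d5,13)
B→slot 4; H→slot 2; E→slot 5; D→slot 1; C skipped; G→slot 6; F→slot 3; A skipped.
Profit = 42 + 65 + 15 + 71 + 56 + 24 = 273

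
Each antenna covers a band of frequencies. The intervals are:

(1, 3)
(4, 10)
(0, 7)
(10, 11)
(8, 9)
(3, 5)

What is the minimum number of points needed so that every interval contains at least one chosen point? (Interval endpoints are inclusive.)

By right end: [1,3]  [3,5]  [0,7]  [8,9]  [4,10]  [10,11]
[1,3] uncovered → point at 3; [8,9] uncovered → point at 9; [10,11] uncovered → point at 11.
Points: 3, 9, 11 (3 total).

3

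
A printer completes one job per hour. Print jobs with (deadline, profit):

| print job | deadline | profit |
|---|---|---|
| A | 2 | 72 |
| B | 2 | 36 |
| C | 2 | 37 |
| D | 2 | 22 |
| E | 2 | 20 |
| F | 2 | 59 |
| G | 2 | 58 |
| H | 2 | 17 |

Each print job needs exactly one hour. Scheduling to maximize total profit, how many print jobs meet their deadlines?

2

Take jobs in profit order; each goes to the latest open slot no later than its deadline.
By profit: A(d2,72), F(d2,59), G(d2,58), C(d2,37), B(d2,36), D(d2,22), E(d2,20), H(d2,17)
A→slot 2; F→slot 1; G skipped; C skipped; B skipped; D skipped; E skipped; H skipped.
2 of 8 scheduled.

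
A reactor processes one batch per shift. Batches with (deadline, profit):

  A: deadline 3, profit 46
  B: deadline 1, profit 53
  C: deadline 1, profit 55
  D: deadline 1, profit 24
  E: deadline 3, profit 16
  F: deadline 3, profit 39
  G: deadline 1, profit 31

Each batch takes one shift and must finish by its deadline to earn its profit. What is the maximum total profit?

Sort by profit descending; place each in the latest free slot ≤ its deadline.
Profit order: C=55 B=53 A=46 F=39 G=31 D=24 E=16
Assign: C→slot 1, B skipped, A→slot 3, F→slot 2, G skipped, D skipped, E skipped.
Slots: [1:C] [2:F] [3:A]
Profit = 55 + 39 + 46 = 140

140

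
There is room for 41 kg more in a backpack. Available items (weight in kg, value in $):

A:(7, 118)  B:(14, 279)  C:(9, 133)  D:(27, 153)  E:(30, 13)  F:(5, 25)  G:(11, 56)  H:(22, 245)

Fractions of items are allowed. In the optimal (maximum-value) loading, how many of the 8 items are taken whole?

Ratios (sorted): B 19.93, A 16.86, C 14.78, H 11.14, D 5.67, G 5.09, F 5.00, E 0.43
take B (14 @ 279); take A (7 @ 118); take C (9 @ 133); take 11/22 of H → 122.50. Capacity used 41/41.
3 item(s) taken whole; one partial (take 11/22 of H).

3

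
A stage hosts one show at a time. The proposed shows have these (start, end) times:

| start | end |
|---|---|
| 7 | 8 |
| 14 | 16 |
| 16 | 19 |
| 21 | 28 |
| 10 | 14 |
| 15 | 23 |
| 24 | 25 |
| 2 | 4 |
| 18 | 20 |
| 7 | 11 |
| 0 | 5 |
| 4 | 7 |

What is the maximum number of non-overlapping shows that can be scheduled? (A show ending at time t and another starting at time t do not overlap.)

7

Order by finish time; keep every interval that doesn't clash with the previous kept one.
By end time: (2,4), (0,5), (4,7), (7,8), (7,11), (10,14), (14,16), (16,19), (18,20), (15,23), (24,25), (21,28).
Pick (2,4); next start ≥ 4 → (4,7); next start ≥ 7 → (7,8); next start ≥ 8 → (10,14); next start ≥ 14 → (14,16); next start ≥ 16 → (16,19); next start ≥ 19 → (24,25).
Selected 7 shows.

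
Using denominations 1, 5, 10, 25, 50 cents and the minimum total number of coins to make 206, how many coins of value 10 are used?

Greedy: take as many of the largest coin as possible, then repeat with the remainder.
206 = 4×50 + 1×5 + 1×1
Count of 10: 0

0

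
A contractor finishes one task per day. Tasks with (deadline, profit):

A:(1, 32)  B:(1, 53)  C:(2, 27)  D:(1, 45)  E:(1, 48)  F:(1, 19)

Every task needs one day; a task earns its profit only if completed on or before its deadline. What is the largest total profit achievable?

80

Sort by profit descending; place each in the latest free slot ≤ its deadline.
By profit: B(d1,53), E(d1,48), D(d1,45), A(d1,32), C(d2,27), F(d1,19)
B→slot 1; E skipped; D skipped; A skipped; C→slot 2; F skipped.
Profit = 53 + 27 = 80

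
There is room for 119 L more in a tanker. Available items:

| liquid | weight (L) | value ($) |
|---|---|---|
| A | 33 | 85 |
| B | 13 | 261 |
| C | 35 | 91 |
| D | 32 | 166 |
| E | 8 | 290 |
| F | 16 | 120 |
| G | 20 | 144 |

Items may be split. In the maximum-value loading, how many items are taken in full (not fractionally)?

Greedy by value/weight ratio, highest first.
Ratios (sorted): E 36.25, B 20.08, F 7.50, G 7.20, D 5.19, C 2.60, A 2.58
take E (8 @ 290); take B (13 @ 261); take F (16 @ 120); take G (20 @ 144); take D (32 @ 166); take 30/35 of C → 78.00. Capacity used 119/119.
5 item(s) taken whole; one partial (take 30/35 of C).

5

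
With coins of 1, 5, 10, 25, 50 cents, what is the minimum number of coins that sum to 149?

149 − 2×50→49 − 1×25→24 − 2×10→4 − 4×1→0
Total coins = 2 + 1 + 2 + 4 = 9

9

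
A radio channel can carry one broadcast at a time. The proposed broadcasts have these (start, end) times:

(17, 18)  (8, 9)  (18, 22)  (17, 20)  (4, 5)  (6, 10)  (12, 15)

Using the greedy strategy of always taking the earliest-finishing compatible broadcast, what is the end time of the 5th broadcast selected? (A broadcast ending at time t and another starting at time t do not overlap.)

22

By end time: (4,5), (8,9), (6,10), (12,15), (17,18), (17,20), (18,22).
Pick (4,5); next start ≥ 5 → (8,9); next start ≥ 9 → (12,15); next start ≥ 15 → (17,18); next start ≥ 18 → (18,22).
Selected: (4,5) (8,9) (12,15) (17,18) (18,22)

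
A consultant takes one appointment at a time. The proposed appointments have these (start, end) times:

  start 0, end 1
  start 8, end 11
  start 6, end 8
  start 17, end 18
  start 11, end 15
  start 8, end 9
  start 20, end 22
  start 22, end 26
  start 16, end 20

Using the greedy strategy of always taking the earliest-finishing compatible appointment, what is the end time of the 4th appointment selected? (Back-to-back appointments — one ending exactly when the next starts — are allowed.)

15

By end time: (0,1), (6,8), (8,9), (8,11), (11,15), (17,18), (16,20), (20,22), (22,26).
Pick (0,1); next start ≥ 1 → (6,8); next start ≥ 8 → (8,9); next start ≥ 9 → (11,15); next start ≥ 15 → (17,18); next start ≥ 18 → (20,22); next start ≥ 22 → (22,26).
Selected: (0,1) (6,8) (8,9) (11,15) (17,18) (20,22) (22,26)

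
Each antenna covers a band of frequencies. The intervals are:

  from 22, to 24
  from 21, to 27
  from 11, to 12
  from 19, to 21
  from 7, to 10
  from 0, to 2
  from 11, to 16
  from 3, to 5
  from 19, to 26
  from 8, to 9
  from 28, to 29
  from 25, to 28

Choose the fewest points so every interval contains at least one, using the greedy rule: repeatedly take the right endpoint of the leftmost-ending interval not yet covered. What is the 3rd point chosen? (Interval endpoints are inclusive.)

9

Sorted: [0,2] [3,5] [8,9] [7,10] [11,12] [11,16] [19,21] [22,24] [19,26] [21,27] [25,28] [28,29]
{[0,2]} hit by 2; {[3,5]} hit by 5; {[8,9],[7,10]} hit by 9; {[11,12],[11,16]} hit by 12; {[19,21]} hit by 21; {[22,24],[19,26],[21,27]} hit by 24; {[25,28],[28,29]} hit by 28.
Points: 2, 5, 9, 12, 21, 24, 28 (7 total).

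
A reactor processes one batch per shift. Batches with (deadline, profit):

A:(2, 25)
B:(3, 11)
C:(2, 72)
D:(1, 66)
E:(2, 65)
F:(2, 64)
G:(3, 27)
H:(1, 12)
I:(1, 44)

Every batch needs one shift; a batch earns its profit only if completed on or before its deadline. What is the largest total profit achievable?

165

Profit order: C=72 D=66 E=65 F=64 I=44 G=27 A=25 H=12 B=11
Assign: C→slot 2, D→slot 1, E skipped, F skipped, I skipped, G→slot 3, A skipped, H skipped, B skipped.
Slots: [1:D] [2:C] [3:G]
Profit = 66 + 72 + 27 = 165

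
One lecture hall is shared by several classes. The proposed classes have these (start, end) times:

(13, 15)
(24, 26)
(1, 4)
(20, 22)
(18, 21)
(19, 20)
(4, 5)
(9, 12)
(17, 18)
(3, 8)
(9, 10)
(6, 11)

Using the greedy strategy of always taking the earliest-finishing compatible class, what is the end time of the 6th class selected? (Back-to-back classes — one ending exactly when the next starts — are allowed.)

Greedy by earliest finish: after sorting by end time, pick each interval compatible with the last pick.
By end time: (1,4), (4,5), (3,8), (9,10), (6,11), (9,12), (13,15), (17,18), (19,20), (18,21), (20,22), (24,26).
Pick (1,4); next start ≥ 4 → (4,5); next start ≥ 5 → (9,10); next start ≥ 10 → (13,15); next start ≥ 15 → (17,18); next start ≥ 18 → (19,20); next start ≥ 20 → (20,22); next start ≥ 22 → (24,26).
Selected: (1,4) (4,5) (9,10) (13,15) (17,18) (19,20) (20,22) (24,26)

20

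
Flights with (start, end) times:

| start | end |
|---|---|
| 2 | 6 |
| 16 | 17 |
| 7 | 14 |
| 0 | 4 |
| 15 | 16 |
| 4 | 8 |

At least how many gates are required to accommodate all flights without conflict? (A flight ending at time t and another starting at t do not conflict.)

2

The answer is the maximum number of intervals overlapping at any instant.
Events (time:±→running): 0:+→1 2:+→2 … peak 2.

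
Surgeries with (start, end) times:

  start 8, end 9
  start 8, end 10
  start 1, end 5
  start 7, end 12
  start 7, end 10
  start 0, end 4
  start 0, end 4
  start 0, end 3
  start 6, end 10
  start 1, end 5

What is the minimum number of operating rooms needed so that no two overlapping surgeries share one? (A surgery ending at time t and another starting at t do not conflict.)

Count concurrent intervals with a sweep; the peak is the room count.
starts: [0, 0, 0, 1, 1, 6, 7, 7, 8, 8]
ends:   [3, 4, 4, 5, 5, 9, 10, 10, 10, 12]
s0→1 s0→2 s0→3 s1→4 s1→5  — peak 5.

5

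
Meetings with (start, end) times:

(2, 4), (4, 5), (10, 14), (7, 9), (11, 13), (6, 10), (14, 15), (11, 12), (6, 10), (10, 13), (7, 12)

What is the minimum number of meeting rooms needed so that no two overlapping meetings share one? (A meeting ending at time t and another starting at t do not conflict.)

5

Events (time:±→running): 2:+→1 4:-→0 4:+→1 5:-→0 6:+→1 6:+→2 7:+→3 7:+→4 9:-→3 10:-→2 10:-→1 10:+→2 10:+→3 11:+→4 11:+→5 … peak 5.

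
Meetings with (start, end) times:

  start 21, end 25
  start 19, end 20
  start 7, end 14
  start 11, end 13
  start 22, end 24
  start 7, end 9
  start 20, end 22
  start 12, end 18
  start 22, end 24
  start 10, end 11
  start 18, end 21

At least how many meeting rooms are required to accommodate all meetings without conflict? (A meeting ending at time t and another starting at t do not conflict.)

3

Events (time:±→running): 7:+→1 7:+→2 9:-→1 10:+→2 11:-→1 11:+→2 12:+→3 … peak 3.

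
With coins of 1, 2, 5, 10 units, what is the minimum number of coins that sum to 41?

Use the largest denomination that fits, subtract, and repeat.
41 = 4×10 + 1×1
Total coins = 4 + 1 = 5

5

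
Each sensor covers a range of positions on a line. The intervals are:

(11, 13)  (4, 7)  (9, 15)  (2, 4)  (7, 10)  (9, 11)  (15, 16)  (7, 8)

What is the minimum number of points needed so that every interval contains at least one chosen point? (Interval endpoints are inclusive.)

4

Sort by right endpoint; whenever an interval is uncovered, place a point at its right end.
By right end: [2,4]  [4,7]  [7,8]  [7,10]  [9,11]  [11,13]  [9,15]  [15,16]
[2,4] uncovered → point at 4; [7,8] uncovered → point at 8; [9,11] uncovered → point at 11; [15,16] uncovered → point at 16.
Points: 4, 8, 11, 16 (4 total).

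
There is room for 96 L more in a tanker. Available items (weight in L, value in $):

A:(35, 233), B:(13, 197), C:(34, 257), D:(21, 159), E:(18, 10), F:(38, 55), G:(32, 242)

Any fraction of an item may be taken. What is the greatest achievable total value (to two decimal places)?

Sort by value per unit weight and fill in that order.
Order: B (197/13=15.15) > D (159/21=7.57) > G (242/32=7.56) > C (257/34=7.56) > A (233/35=6.66) > F (55/38=1.45) > E (10/18=0.56)
Fill: take B (13 @ 197) → take D (21 @ 159) → take G (32 @ 242) → take 30/34 of C → 226.76; 96/96 used.
Total value = 824.76

824.76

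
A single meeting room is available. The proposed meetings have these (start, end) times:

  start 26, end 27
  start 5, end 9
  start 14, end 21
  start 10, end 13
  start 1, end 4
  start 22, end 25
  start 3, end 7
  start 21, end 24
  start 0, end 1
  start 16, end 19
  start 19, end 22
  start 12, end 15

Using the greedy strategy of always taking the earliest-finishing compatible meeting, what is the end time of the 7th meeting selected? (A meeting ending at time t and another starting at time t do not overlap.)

Order by finish time; keep every interval that doesn't clash with the previous kept one.
By end time: (0,1), (1,4), (3,7), (5,9), (10,13), (12,15), (16,19), (14,21), (19,22), (21,24), (22,25), (26,27).
Pick (0,1); next start ≥ 1 → (1,4); next start ≥ 4 → (5,9); next start ≥ 9 → (10,13); next start ≥ 13 → (16,19); next start ≥ 19 → (19,22); next start ≥ 22 → (22,25); next start ≥ 25 → (26,27).
Selected: (0,1) (1,4) (5,9) (10,13) (16,19) (19,22) (22,25) (26,27)

25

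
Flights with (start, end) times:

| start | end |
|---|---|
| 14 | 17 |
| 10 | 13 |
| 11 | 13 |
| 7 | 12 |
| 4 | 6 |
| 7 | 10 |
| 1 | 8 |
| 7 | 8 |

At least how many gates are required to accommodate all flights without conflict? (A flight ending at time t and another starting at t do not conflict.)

4

starts: [1, 4, 7, 7, 7, 10, 11, 14]
ends:   [6, 8, 8, 10, 12, 13, 13, 17]
s1→1 s4→2 e6→1 s7→2 s7→3 s7→4  — peak 4.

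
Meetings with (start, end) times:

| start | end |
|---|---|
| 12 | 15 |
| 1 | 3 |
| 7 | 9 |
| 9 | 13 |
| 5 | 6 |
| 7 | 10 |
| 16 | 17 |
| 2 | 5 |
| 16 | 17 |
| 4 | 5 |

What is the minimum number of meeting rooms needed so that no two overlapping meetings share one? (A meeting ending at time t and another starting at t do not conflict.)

2

starts: [1, 2, 4, 5, 7, 7, 9, 12, 16, 16]
ends:   [3, 5, 5, 6, 9, 10, 13, 15, 17, 17]
s1→1 s2→2  — peak 2.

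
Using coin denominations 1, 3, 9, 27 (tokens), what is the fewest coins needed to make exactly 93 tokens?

5

93 − 3×27→12 − 1×9→3 − 1×3→0
Total coins = 3 + 1 + 1 = 5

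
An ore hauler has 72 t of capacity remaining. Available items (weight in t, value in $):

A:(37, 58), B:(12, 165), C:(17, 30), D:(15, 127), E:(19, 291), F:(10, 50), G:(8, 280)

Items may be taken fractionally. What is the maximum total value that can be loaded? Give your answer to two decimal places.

927.12

Sort by value per unit weight and fill in that order.
Ratios (sorted): G 35.00, E 15.32, B 13.75, D 8.47, F 5.00, C 1.76, A 1.57
take G (8 @ 280); take E (19 @ 291); take B (12 @ 165); take D (15 @ 127); take F (10 @ 50); take 8/17 of C → 14.12. Capacity used 72/72.
Total value = 927.12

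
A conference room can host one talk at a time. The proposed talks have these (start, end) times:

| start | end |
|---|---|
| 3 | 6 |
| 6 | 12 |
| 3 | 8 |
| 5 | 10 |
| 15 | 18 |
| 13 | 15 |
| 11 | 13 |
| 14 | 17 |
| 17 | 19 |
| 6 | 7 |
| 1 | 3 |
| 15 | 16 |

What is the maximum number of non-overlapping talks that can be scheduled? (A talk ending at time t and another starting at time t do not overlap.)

7

Sorted by end: (1,3)  (3,6)  (6,7)  (3,8)  (5,10)  (6,12)  (11,13)  (13,15)  (15,16)  (14,17)  (15,18)  (17,19)
take (1,3); take (3,6); take (6,7); skip (3,8); skip (5,10); skip (6,12); take (11,13); take (13,15); take (15,16); take (17,19).
Selected 7 talks.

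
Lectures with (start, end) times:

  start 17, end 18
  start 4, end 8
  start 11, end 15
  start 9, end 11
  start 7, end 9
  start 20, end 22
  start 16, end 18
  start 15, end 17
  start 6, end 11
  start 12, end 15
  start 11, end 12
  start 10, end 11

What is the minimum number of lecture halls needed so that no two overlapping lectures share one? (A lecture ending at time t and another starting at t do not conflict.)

3

Events (time:±→running): 4:+→1 6:+→2 7:+→3 … peak 3.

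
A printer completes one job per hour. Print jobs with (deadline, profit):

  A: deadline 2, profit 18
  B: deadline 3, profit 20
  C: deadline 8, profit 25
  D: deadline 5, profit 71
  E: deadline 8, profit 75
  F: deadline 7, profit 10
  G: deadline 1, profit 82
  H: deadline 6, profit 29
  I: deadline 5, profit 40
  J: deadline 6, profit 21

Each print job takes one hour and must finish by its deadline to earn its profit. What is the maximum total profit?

363

Sort by profit descending; place each in the latest free slot ≤ its deadline.
By profit: G(d1,82), E(d8,75), D(d5,71), I(d5,40), H(d6,29), C(d8,25), J(d6,21), B(d3,20), A(d2,18), F(d7,10)
G→slot 1; E→slot 8; D→slot 5; I→slot 4; H→slot 6; C→slot 7; J→slot 3; B→slot 2; A skipped; F skipped.
Profit = 82 + 20 + 21 + 40 + 71 + 29 + 25 + 75 = 363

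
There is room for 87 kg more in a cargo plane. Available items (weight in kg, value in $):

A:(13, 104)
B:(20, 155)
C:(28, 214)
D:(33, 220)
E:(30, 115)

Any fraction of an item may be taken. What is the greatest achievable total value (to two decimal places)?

646.33

Ratios (sorted): A 8.00, B 7.75, C 7.64, D 6.67, E 3.83
take A (13 @ 104); take B (20 @ 155); take C (28 @ 214); take 26/33 of D → 173.33. Capacity used 87/87.
Total value = 646.33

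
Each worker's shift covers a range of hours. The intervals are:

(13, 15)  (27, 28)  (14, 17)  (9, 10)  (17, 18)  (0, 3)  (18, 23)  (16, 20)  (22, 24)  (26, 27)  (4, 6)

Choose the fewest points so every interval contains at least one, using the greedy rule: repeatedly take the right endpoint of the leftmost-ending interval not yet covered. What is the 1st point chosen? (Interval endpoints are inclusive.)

3

Sort by right endpoint; whenever an interval is uncovered, place a point at its right end.
By right end: [0,3]  [4,6]  [9,10]  [13,15]  [14,17]  [17,18]  [16,20]  [18,23]  [22,24]  [26,27]  [27,28]
[0,3] uncovered → point at 3; [4,6] uncovered → point at 6; [9,10] uncovered → point at 10; [13,15] uncovered → point at 15; [17,18] uncovered → point at 18; [22,24] uncovered → point at 24; [26,27] uncovered → point at 27.
Points: 3, 6, 10, 15, 18, 24, 27 (7 total).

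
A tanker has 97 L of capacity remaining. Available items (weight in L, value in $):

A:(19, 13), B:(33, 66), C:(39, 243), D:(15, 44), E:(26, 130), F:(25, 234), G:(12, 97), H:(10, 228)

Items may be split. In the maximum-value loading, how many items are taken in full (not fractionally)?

4

Ratios (sorted): H 22.80, F 9.36, G 8.08, C 6.23, E 5.00, D 2.93, B 2.00, A 0.68
take H (10 @ 228); take F (25 @ 234); take G (12 @ 97); take C (39 @ 243); take 11/26 of E → 55.00. Capacity used 97/97.
4 item(s) taken whole; one partial (take 11/26 of E).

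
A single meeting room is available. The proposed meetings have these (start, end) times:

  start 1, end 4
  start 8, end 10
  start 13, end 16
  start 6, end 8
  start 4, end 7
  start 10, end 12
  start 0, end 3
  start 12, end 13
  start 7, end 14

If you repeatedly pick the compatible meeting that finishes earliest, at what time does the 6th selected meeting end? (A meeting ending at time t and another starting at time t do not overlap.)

By end time: (0,3), (1,4), (4,7), (6,8), (8,10), (10,12), (12,13), (7,14), (13,16).
Pick (0,3); next start ≥ 3 → (4,7); next start ≥ 7 → (8,10); next start ≥ 10 → (10,12); next start ≥ 12 → (12,13); next start ≥ 13 → (13,16).
Selected: (0,3) (4,7) (8,10) (10,12) (12,13) (13,16)

16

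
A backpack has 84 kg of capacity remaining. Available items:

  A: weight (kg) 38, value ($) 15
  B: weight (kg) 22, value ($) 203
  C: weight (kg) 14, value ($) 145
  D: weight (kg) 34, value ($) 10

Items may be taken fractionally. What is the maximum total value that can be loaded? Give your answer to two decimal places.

365.94

Ratios (sorted): C 10.36, B 9.23, A 0.39, D 0.29
take C (14 @ 145); take B (22 @ 203); take A (38 @ 15); take 10/34 of D → 2.94. Capacity used 84/84.
Total value = 365.94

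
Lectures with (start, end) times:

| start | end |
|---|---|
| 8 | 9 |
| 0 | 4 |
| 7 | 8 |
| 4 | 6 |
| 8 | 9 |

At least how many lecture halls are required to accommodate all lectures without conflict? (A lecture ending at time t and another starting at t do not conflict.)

2

Count concurrent intervals with a sweep; the peak is the room count.
starts: [0, 4, 7, 8, 8]
ends:   [4, 6, 8, 9, 9]
s0→1 e4→0 s4→1 e6→0 s7→1 e8→0 s8→1 s8→2  — peak 2.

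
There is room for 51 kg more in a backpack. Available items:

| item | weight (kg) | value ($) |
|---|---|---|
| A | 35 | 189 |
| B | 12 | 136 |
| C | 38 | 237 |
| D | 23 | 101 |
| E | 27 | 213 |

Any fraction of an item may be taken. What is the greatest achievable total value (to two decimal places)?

Sort by value per unit weight and fill in that order.
Order: B (136/12=11.33) > E (213/27=7.89) > C (237/38=6.24) > A (189/35=5.40) > D (101/23=4.39)
Fill: take B (12 @ 136) → take E (27 @ 213) → take 12/38 of C → 74.84; 51/51 used.
Total value = 423.84

423.84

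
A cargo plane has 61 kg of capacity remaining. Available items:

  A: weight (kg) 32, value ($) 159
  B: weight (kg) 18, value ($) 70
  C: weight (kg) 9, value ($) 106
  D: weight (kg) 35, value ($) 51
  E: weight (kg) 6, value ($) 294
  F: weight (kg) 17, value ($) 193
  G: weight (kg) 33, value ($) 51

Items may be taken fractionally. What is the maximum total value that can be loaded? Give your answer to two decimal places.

Order: E (294/6=49.00) > C (106/9=11.78) > F (193/17=11.35) > A (159/32=4.97) > B (70/18=3.89) > G (51/33=1.55) > D (51/35=1.46)
Fill: take E (6 @ 294) → take C (9 @ 106) → take F (17 @ 193) → take 29/32 of A → 144.09; 61/61 used.
Total value = 737.09

737.09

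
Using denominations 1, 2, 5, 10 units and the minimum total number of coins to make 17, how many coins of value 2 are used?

1

17 − 1×10→7 − 1×5→2 − 1×2→0
Count of 2: 1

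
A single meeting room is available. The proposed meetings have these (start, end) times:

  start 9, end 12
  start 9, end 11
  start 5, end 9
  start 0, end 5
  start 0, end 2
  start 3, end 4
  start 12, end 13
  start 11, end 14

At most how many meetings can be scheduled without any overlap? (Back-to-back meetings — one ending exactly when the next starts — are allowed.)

Greedy by earliest finish: after sorting by end time, pick each interval compatible with the last pick.
By end time: (0,2), (3,4), (0,5), (5,9), (9,11), (9,12), (12,13), (11,14).
Pick (0,2); next start ≥ 2 → (3,4); next start ≥ 4 → (5,9); next start ≥ 9 → (9,11); next start ≥ 11 → (12,13).
Selected 5 meetings.

5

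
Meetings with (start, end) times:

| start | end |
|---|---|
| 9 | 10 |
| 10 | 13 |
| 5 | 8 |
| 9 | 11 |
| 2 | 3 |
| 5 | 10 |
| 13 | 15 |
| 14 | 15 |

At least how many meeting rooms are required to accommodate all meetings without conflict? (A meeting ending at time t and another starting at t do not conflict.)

3

Count concurrent intervals with a sweep; the peak is the room count.
starts: [2, 5, 5, 9, 9, 10, 13, 14]
ends:   [3, 8, 10, 10, 11, 13, 15, 15]
s2→1 e3→0 s5→1 s5→2 e8→1 s9→2 s9→3  — peak 3.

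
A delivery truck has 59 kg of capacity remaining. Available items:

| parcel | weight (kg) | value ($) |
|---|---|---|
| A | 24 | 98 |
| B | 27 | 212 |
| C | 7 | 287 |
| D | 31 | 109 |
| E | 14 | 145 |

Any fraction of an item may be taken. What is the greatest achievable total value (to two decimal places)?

688.92

Order: C (287/7=41.00) > E (145/14=10.36) > B (212/27=7.85) > A (98/24=4.08) > D (109/31=3.52)
Fill: take C (7 @ 287) → take E (14 @ 145) → take B (27 @ 212) → take 11/24 of A → 44.92; 59/59 used.
Total value = 688.92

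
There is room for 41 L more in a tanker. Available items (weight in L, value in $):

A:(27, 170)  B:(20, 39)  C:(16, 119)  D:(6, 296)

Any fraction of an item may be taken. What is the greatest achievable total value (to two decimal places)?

534.63

Sort by value per unit weight and fill in that order.
Order: D (296/6=49.33) > C (119/16=7.44) > A (170/27=6.30) > B (39/20=1.95)
Fill: take D (6 @ 296) → take C (16 @ 119) → take 19/27 of A → 119.63; 41/41 used.
Total value = 534.63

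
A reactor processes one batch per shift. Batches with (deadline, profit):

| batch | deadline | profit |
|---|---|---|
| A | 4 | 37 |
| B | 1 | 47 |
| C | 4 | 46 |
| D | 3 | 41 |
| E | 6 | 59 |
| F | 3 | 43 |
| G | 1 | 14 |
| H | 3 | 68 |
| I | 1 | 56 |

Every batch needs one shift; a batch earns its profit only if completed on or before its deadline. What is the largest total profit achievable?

272

Profit order: H=68 E=59 I=56 B=47 C=46 F=43 D=41 A=37 G=14
Assign: H→slot 3, E→slot 6, I→slot 1, B skipped, C→slot 4, F→slot 2, D skipped, A skipped, G skipped.
Slots: [1:I] [2:F] [3:H] [4:C] [6:E]
Profit = 56 + 43 + 68 + 46 + 59 = 272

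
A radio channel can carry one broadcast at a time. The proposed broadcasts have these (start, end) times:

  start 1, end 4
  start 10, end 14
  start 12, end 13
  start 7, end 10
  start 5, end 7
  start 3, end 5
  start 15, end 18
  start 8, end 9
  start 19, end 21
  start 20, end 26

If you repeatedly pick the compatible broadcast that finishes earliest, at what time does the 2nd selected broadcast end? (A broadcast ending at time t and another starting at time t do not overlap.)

7

Sorted by end: (1,4)  (3,5)  (5,7)  (8,9)  (7,10)  (12,13)  (10,14)  (15,18)  (19,21)  (20,26)
take (1,4); take (5,7); take (8,9); take (12,13); skip (10,14); take (15,18); take (19,21).
Selected: (1,4) (5,7) (8,9) (12,13) (15,18) (19,21)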